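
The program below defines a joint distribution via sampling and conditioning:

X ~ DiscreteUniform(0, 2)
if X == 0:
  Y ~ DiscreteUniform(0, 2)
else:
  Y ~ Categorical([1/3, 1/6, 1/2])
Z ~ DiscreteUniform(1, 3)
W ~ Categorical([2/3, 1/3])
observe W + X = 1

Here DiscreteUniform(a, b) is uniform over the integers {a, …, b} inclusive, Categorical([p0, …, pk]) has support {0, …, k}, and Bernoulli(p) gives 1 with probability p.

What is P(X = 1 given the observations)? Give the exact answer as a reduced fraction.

Enumerate traces; 18 have nonzero weight after conditioning:
  (X=0, Y=0, Z=1, W=1) weight 1/81
  (X=0, Y=0, Z=2, W=1) weight 1/81
  (X=0, Y=0, Z=3, W=1) weight 1/81
  (X=0, Y=1, Z=1, W=1) weight 1/81
  (X=0, Y=1, Z=2, W=1) weight 1/81
  (X=0, Y=1, Z=3, W=1) weight 1/81
  (X=0, Y=2, Z=1, W=1) weight 1/81
  (X=0, Y=2, Z=2, W=1) weight 1/81
  (X=1, Y=0, Z=1, W=0) weight 2/81
  … 9 more
Group by X:
  weight(X=0) = 1/9
  weight(X=1) = 2/9
Total weight = 1/9 + 2/9 = 1/3
P(X=0 | obs) = 1/9 / 1/3 = 1/3
P(X=1 | obs) = 2/9 / 1/3 = 2/3

P(X = 1 | obs) = 2/3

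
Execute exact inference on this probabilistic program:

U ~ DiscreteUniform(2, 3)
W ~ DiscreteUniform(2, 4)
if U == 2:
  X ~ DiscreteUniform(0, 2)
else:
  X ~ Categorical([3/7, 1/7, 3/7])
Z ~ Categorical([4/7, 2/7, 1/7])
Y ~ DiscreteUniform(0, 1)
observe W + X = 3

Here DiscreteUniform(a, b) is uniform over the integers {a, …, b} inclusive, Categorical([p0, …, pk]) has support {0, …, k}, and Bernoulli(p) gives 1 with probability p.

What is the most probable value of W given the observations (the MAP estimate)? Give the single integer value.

argmax_v P(W = v | obs) = 3

Enumerate traces; 24 have nonzero weight after conditioning:
  (U=2, W=2, X=1, Z=0, Y=0) weight 1/63
  (U=2, W=2, X=1, Z=0, Y=1) weight 1/63
  (U=2, W=2, X=1, Z=1, Y=0) weight 1/126
  (U=2, W=2, X=1, Z=1, Y=1) weight 1/126
  (U=2, W=2, X=1, Z=2, Y=0) weight 1/252
  (U=2, W=2, X=1, Z=2, Y=1) weight 1/252
  (U=2, W=3, X=0, Z=0, Y=0) weight 1/63
  (U=2, W=3, X=0, Z=0, Y=1) weight 1/63
  … 16 more
Group by W:
  weight(W=2) = 5/63
  weight(W=3) = 8/63
Total weight = 5/63 + 8/63 = 13/63
P(W=2 | obs) = 5/63 / 13/63 = 5/13
P(W=3 | obs) = 8/63 / 13/63 = 8/13
argmax = 3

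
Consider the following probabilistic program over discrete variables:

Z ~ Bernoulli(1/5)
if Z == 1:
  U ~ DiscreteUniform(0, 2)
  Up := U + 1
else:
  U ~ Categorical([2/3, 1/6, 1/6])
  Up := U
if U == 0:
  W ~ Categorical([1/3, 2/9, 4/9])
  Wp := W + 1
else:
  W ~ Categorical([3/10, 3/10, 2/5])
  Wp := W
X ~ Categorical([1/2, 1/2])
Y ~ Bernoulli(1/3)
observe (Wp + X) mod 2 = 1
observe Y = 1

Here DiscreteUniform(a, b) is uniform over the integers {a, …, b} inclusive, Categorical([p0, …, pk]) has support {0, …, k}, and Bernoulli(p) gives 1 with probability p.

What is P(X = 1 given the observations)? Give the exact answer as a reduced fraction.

Enumerate traces; 18 have nonzero weight after conditioning:
  (Z=0, U=0, W=0, X=0, Y=1) weight 4/135
  (Z=0, U=0, W=1, X=1, Y=1) weight 8/405
  (Z=0, U=0, W=2, X=0, Y=1) weight 16/405
  (Z=0, U=1, W=0, X=1, Y=1) weight 1/150
  (Z=0, U=1, W=1, X=0, Y=1) weight 1/150
  (Z=0, U=1, W=2, X=1, Y=1) weight 2/225
  (Z=0, U=2, W=0, X=1, Y=1) weight 1/150
  (Z=0, U=2, W=1, X=0, Y=1) weight 1/150
  … 10 more
Group by X:
  weight(X=0) = 22/225
  weight(X=1) = 31/450
Total weight = 22/225 + 31/450 = 1/6
P(X=0 | obs) = 22/225 / 1/6 = 44/75
P(X=1 | obs) = 31/450 / 1/6 = 31/75

P(X = 1 | obs) = 31/75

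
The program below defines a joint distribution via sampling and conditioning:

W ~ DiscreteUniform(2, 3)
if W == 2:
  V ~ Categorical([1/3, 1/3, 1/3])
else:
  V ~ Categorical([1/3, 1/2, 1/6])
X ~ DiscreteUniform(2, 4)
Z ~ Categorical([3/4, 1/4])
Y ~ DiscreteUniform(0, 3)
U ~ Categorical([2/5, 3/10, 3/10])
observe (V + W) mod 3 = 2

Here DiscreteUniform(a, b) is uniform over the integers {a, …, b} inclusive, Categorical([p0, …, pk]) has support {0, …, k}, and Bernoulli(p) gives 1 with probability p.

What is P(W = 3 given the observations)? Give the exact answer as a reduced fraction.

P(W = 3 | obs) = 1/3

Enumerate traces; 144 have nonzero weight after conditioning:
  (W=2, V=0, X=2, Z=0, Y=0, U=0) weight 1/240
  (W=2, V=0, X=2, Z=0, Y=0, U=1) weight 1/320
  (W=2, V=0, X=2, Z=0, Y=0, U=2) weight 1/320
  (W=2, V=0, X=2, Z=0, Y=1, U=0) weight 1/240
  (W=2, V=0, X=2, Z=0, Y=1, U=1) weight 1/320
  (W=2, V=0, X=2, Z=0, Y=1, U=2) weight 1/320
  (W=2, V=0, X=2, Z=0, Y=2, U=0) weight 1/240
  (W=2, V=0, X=2, Z=0, Y=2, U=1) weight 1/320
  (W=3, V=2, X=2, Z=0, Y=0, U=0) weight 1/480
  … 135 more
Group by W:
  weight(W=2) = 1/6
  weight(W=3) = 1/12
Total weight = 1/6 + 1/12 = 1/4
P(W=2 | obs) = 1/6 / 1/4 = 2/3
P(W=3 | obs) = 1/12 / 1/4 = 1/3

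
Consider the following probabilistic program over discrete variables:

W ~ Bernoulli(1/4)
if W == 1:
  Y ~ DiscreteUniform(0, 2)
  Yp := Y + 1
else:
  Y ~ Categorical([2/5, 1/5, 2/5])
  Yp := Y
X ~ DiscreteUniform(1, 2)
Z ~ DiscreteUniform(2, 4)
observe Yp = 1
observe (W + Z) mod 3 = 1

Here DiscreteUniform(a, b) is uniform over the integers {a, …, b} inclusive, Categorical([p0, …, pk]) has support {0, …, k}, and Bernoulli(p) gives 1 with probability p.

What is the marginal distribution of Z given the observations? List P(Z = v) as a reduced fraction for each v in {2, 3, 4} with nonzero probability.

Enumerate traces; 4 have nonzero weight after conditioning:
  (W=0, Y=1, X=1, Z=4) weight 1/40
  (W=0, Y=1, X=2, Z=4) weight 1/40
  (W=1, Y=0, X=1, Z=3) weight 1/72
  (W=1, Y=0, X=2, Z=3) weight 1/72
Group by Z:
  weight(Z=3) = 1/36
  weight(Z=4) = 1/20
Total weight = 1/36 + 1/20 = 7/90
P(Z=3 | obs) = 1/36 / 7/90 = 5/14
P(Z=4 | obs) = 1/20 / 7/90 = 9/14

P(Z=3) = 5/14, P(Z=4) = 9/14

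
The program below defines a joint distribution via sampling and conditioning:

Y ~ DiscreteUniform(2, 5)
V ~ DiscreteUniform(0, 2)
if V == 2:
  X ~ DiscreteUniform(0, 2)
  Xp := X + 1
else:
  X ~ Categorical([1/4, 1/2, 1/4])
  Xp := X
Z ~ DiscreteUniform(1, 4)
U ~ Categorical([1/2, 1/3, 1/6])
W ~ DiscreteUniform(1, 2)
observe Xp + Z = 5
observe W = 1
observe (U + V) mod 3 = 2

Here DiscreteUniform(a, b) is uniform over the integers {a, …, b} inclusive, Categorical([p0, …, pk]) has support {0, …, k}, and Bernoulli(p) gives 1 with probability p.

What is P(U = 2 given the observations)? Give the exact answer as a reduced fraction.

P(U = 2 | obs) = 1/7

Enumerate traces; 28 have nonzero weight after conditioning:
  (Y=2, V=0, X=1, Z=4, U=2, W=1) weight 1/1152
  (Y=2, V=0, X=2, Z=3, U=2, W=1) weight 1/2304
  (Y=2, V=1, X=1, Z=4, U=1, W=1) weight 1/576
  (Y=2, V=1, X=2, Z=3, U=1, W=1) weight 1/1152
  (Y=2, V=2, X=0, Z=4, U=0, W=1) weight 1/576
  (Y=2, V=2, X=1, Z=3, U=0, W=1) weight 1/576
  (Y=2, V=2, X=2, Z=2, U=0, W=1) weight 1/576
  (Y=3, V=0, X=1, Z=4, U=2, W=1) weight 1/1152
  … 20 more
Group by U:
  weight(U=0) = 1/48
  weight(U=1) = 1/96
  weight(U=2) = 1/192
Total weight = 1/48 + 1/96 + 1/192 = 7/192
P(U=0 | obs) = 1/48 / 7/192 = 4/7
P(U=1 | obs) = 1/96 / 7/192 = 2/7
P(U=2 | obs) = 1/192 / 7/192 = 1/7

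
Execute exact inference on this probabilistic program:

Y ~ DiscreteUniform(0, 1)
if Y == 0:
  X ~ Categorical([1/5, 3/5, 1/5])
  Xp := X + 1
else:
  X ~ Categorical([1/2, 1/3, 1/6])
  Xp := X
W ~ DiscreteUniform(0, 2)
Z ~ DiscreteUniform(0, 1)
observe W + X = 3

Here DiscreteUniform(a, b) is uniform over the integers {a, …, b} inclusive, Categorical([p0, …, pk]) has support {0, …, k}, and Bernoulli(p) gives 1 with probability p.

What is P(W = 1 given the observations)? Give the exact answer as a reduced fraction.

P(W = 1 | obs) = 11/39

Enumerate traces; 8 have nonzero weight after conditioning:
  (Y=0, X=1, W=2, Z=0) weight 1/20
  (Y=0, X=1, W=2, Z=1) weight 1/20
  (Y=0, X=2, W=1, Z=0) weight 1/60
  (Y=0, X=2, W=1, Z=1) weight 1/60
  (Y=1, X=1, W=2, Z=0) weight 1/36
  (Y=1, X=1, W=2, Z=1) weight 1/36
  (Y=1, X=2, W=1, Z=0) weight 1/72
  (Y=1, X=2, W=1, Z=1) weight 1/72
Group by W:
  weight(W=1) = 11/180
  weight(W=2) = 7/45
Total weight = 11/180 + 7/45 = 13/60
P(W=1 | obs) = 11/180 / 13/60 = 11/39
P(W=2 | obs) = 7/45 / 13/60 = 28/39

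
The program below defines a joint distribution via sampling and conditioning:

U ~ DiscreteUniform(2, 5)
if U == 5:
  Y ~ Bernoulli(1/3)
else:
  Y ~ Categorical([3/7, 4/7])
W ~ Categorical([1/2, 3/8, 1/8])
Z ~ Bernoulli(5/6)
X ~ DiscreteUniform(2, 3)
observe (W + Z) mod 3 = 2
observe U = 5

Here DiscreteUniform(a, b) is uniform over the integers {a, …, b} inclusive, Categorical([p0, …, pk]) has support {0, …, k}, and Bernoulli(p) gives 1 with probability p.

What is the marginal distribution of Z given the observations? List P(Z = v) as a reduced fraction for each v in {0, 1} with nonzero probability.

P(Z=0) = 1/16, P(Z=1) = 15/16

Enumerate traces; 8 have nonzero weight after conditioning:
  (U=5, Y=0, W=1, Z=1, X=2) weight 5/192
  (U=5, Y=0, W=1, Z=1, X=3) weight 5/192
  (U=5, Y=0, W=2, Z=0, X=2) weight 1/576
  (U=5, Y=0, W=2, Z=0, X=3) weight 1/576
  (U=5, Y=1, W=1, Z=1, X=2) weight 5/384
  (U=5, Y=1, W=1, Z=1, X=3) weight 5/384
  (U=5, Y=1, W=2, Z=0, X=2) weight 1/1152
  (U=5, Y=1, W=2, Z=0, X=3) weight 1/1152
Group by Z:
  weight(Z=0) = 1/192
  weight(Z=1) = 5/64
Total weight = 1/192 + 5/64 = 1/12
P(Z=0 | obs) = 1/192 / 1/12 = 1/16
P(Z=1 | obs) = 5/64 / 1/12 = 15/16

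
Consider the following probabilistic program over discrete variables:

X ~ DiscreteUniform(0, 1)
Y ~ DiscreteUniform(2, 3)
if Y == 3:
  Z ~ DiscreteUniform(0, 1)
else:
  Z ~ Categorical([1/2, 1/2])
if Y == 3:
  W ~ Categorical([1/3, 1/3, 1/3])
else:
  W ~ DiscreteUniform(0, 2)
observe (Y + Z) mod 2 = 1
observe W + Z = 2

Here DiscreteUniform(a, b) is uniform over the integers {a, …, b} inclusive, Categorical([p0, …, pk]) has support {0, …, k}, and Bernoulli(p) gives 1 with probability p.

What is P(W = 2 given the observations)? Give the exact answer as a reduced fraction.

Enumerate traces; 4 have nonzero weight after conditioning:
  (X=0, Y=2, Z=1, W=1) weight 1/24
  (X=0, Y=3, Z=0, W=2) weight 1/24
  (X=1, Y=2, Z=1, W=1) weight 1/24
  (X=1, Y=3, Z=0, W=2) weight 1/24
Group by W:
  weight(W=1) = 1/12
  weight(W=2) = 1/12
Total weight = 1/12 + 1/12 = 1/6
P(W=1 | obs) = 1/12 / 1/6 = 1/2
P(W=2 | obs) = 1/12 / 1/6 = 1/2

P(W = 2 | obs) = 1/2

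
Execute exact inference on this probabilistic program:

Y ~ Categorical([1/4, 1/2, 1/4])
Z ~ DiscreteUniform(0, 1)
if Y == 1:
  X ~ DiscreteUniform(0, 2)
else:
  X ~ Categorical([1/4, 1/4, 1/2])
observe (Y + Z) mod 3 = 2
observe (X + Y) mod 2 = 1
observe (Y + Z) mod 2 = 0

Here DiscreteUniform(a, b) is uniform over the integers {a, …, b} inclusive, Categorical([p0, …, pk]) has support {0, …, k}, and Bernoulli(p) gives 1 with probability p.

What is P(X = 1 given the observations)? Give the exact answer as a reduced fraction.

Enumerate traces; 3 have nonzero weight after conditioning:
  (Y=1, Z=1, X=0) weight 1/12
  (Y=1, Z=1, X=2) weight 1/12
  (Y=2, Z=0, X=1) weight 1/32
Group by X:
  weight(X=0) = 1/12
  weight(X=1) = 1/32
  weight(X=2) = 1/12
Total weight = 1/12 + 1/32 + 1/12 = 19/96
P(X=0 | obs) = 1/12 / 19/96 = 8/19
P(X=1 | obs) = 1/32 / 19/96 = 3/19
P(X=2 | obs) = 1/12 / 19/96 = 8/19

P(X = 1 | obs) = 3/19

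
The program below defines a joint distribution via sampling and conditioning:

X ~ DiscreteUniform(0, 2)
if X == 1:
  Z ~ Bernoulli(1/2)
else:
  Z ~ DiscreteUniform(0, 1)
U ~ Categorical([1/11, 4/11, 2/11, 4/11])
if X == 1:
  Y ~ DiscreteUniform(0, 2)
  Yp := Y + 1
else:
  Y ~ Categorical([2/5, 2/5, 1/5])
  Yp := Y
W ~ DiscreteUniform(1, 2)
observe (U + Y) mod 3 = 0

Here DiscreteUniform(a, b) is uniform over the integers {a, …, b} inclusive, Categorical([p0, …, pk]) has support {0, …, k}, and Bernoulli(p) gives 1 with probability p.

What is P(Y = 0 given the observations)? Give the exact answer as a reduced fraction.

Enumerate traces; 48 have nonzero weight after conditioning:
  (X=0, Z=0, U=0, Y=0, W=1) weight 1/330
  (X=0, Z=0, U=0, Y=0, W=2) weight 1/330
  (X=0, Z=0, U=1, Y=2, W=1) weight 1/165
  (X=0, Z=0, U=1, Y=2, W=2) weight 1/165
  (X=0, Z=0, U=2, Y=1, W=1) weight 1/165
  (X=0, Z=0, U=2, Y=1, W=2) weight 1/165
  (X=0, Z=0, U=3, Y=0, W=1) weight 2/165
  (X=0, Z=0, U=3, Y=0, W=2) weight 2/165
  … 40 more
Group by Y:
  weight(Y=0) = 17/99
  weight(Y=1) = 34/495
  weight(Y=2) = 4/45
Total weight = 17/99 + 34/495 + 4/45 = 163/495
P(Y=0 | obs) = 17/99 / 163/495 = 85/163
P(Y=1 | obs) = 34/495 / 163/495 = 34/163
P(Y=2 | obs) = 4/45 / 163/495 = 44/163

P(Y = 0 | obs) = 85/163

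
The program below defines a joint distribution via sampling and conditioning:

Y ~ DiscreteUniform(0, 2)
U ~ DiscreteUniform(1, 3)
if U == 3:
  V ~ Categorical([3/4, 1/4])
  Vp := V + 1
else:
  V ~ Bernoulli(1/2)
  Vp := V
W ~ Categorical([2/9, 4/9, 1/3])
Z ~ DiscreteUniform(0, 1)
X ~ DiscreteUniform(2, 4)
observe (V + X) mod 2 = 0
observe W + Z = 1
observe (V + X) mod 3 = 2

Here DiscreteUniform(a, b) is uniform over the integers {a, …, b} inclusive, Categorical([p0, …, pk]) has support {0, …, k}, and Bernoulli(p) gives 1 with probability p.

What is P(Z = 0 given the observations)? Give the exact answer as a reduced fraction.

Enumerate traces; 18 have nonzero weight after conditioning:
  (Y=0, U=1, V=0, W=0, Z=1, X=2) weight 1/486
  (Y=0, U=1, V=0, W=1, Z=0, X=2) weight 1/243
  (Y=0, U=2, V=0, W=0, Z=1, X=2) weight 1/486
  (Y=0, U=2, V=0, W=1, Z=0, X=2) weight 1/243
  (Y=0, U=3, V=0, W=0, Z=1, X=2) weight 1/324
  (Y=0, U=3, V=0, W=1, Z=0, X=2) weight 1/162
  (Y=1, U=1, V=0, W=0, Z=1, X=2) weight 1/486
  (Y=1, U=1, V=0, W=1, Z=0, X=2) weight 1/243
  … 10 more
Group by Z:
  weight(Z=0) = 7/162
  weight(Z=1) = 7/324
Total weight = 7/162 + 7/324 = 7/108
P(Z=0 | obs) = 7/162 / 7/108 = 2/3
P(Z=1 | obs) = 7/324 / 7/108 = 1/3

P(Z = 0 | obs) = 2/3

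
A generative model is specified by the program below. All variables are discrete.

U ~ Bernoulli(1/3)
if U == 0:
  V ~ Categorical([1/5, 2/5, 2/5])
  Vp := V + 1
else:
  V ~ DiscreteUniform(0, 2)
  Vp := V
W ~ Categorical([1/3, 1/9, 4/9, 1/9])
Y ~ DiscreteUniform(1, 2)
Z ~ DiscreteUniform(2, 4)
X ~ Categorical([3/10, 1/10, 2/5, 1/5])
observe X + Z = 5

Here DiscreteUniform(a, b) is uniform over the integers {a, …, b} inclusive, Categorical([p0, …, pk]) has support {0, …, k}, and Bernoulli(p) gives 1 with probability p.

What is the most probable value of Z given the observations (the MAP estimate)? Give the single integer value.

Enumerate traces; 144 have nonzero weight after conditioning:
  (U=0, V=0, W=0, Y=1, Z=2, X=3) weight 1/675
  (U=0, V=0, W=0, Y=1, Z=3, X=2) weight 2/675
  (U=0, V=0, W=0, Y=1, Z=4, X=1) weight 1/1350
  (U=0, V=0, W=0, Y=2, Z=2, X=3) weight 1/675
  (U=0, V=0, W=0, Y=2, Z=3, X=2) weight 2/675
  (U=0, V=0, W=0, Y=2, Z=4, X=1) weight 1/1350
  (U=0, V=0, W=1, Y=1, Z=2, X=3) weight 1/2025
  (U=0, V=0, W=1, Y=1, Z=3, X=2) weight 2/2025
  … 136 more
Group by Z:
  weight(Z=2) = 1/15
  weight(Z=3) = 2/15
  weight(Z=4) = 1/30
Total weight = 1/15 + 2/15 + 1/30 = 7/30
P(Z=2 | obs) = 1/15 / 7/30 = 2/7
P(Z=3 | obs) = 2/15 / 7/30 = 4/7
P(Z=4 | obs) = 1/30 / 7/30 = 1/7
argmax = 3

argmax_v P(Z = v | obs) = 3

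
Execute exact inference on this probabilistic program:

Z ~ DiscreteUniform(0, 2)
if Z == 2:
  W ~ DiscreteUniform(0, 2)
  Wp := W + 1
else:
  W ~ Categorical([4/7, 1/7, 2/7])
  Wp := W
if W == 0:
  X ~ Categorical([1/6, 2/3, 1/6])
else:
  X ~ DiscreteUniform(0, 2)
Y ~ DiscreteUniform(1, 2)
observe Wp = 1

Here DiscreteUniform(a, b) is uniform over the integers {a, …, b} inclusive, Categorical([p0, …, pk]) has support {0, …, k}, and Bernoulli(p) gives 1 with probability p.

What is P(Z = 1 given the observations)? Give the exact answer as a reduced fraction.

Enumerate traces; 18 have nonzero weight after conditioning:
  (Z=0, W=1, X=0, Y=1) weight 1/126
  (Z=0, W=1, X=0, Y=2) weight 1/126
  (Z=0, W=1, X=1, Y=1) weight 1/126
  (Z=0, W=1, X=1, Y=2) weight 1/126
  (Z=0, W=1, X=2, Y=1) weight 1/126
  (Z=0, W=1, X=2, Y=2) weight 1/126
  (Z=1, W=1, X=0, Y=1) weight 1/126
  (Z=1, W=1, X=0, Y=2) weight 1/126
  (Z=2, W=0, X=0, Y=1) weight 1/108
  … 9 more
Group by Z:
  weight(Z=0) = 1/21
  weight(Z=1) = 1/21
  weight(Z=2) = 1/9
Total weight = 1/21 + 1/21 + 1/9 = 13/63
P(Z=0 | obs) = 1/21 / 13/63 = 3/13
P(Z=1 | obs) = 1/21 / 13/63 = 3/13
P(Z=2 | obs) = 1/9 / 13/63 = 7/13

P(Z = 1 | obs) = 3/13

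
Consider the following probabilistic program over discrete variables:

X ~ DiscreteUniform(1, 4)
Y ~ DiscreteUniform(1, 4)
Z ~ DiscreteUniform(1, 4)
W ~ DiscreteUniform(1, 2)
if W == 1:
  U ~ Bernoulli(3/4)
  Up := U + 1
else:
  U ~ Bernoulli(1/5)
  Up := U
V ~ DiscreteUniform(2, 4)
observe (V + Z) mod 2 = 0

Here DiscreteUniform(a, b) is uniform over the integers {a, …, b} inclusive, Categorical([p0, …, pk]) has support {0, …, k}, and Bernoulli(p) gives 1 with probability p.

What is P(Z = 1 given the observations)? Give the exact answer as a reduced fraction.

P(Z = 1 | obs) = 1/6

Enumerate traces; 384 have nonzero weight after conditioning:
  (X=1, Y=1, Z=1, W=1, U=0, V=3) weight 1/1536
  (X=1, Y=1, Z=1, W=1, U=1, V=3) weight 1/512
  (X=1, Y=1, Z=1, W=2, U=0, V=3) weight 1/480
  (X=1, Y=1, Z=1, W=2, U=1, V=3) weight 1/1920
  (X=1, Y=1, Z=2, W=1, U=0, V=2) weight 1/1536
  (X=1, Y=1, Z=2, W=1, U=0, V=4) weight 1/1536
  (X=1, Y=1, Z=2, W=1, U=1, V=2) weight 1/512
  (X=1, Y=1, Z=2, W=1, U=1, V=4) weight 1/512
  (X=1, Y=1, Z=3, W=1, U=0, V=3) weight 1/1536
  (X=1, Y=1, Z=4, W=1, U=0, V=2) weight 1/1536
  … 374 more
Group by Z:
  weight(Z=1) = 1/12
  weight(Z=2) = 1/6
  weight(Z=3) = 1/12
  weight(Z=4) = 1/6
Total weight = 1/12 + 1/6 + 1/12 + 1/6 = 1/2
P(Z=1 | obs) = 1/12 / 1/2 = 1/6
P(Z=2 | obs) = 1/6 / 1/2 = 1/3
P(Z=3 | obs) = 1/12 / 1/2 = 1/6
P(Z=4 | obs) = 1/6 / 1/2 = 1/3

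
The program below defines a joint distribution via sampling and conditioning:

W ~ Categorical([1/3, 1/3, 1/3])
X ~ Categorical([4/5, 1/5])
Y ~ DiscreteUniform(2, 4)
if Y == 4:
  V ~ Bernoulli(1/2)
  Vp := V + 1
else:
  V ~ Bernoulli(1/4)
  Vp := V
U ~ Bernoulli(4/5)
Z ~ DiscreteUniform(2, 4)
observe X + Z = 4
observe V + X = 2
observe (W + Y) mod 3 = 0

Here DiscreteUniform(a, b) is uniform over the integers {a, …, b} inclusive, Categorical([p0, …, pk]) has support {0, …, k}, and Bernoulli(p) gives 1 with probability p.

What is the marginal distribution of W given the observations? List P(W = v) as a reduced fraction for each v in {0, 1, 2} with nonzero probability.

P(W=0) = 1/4, P(W=1) = 1/4, P(W=2) = 1/2

Enumerate traces; 6 have nonzero weight after conditioning:
  (W=0, X=1, Y=3, V=1, U=0, Z=3) weight 1/2700
  (W=0, X=1, Y=3, V=1, U=1, Z=3) weight 1/675
  (W=1, X=1, Y=2, V=1, U=0, Z=3) weight 1/2700
  (W=1, X=1, Y=2, V=1, U=1, Z=3) weight 1/675
  (W=2, X=1, Y=4, V=1, U=0, Z=3) weight 1/1350
  (W=2, X=1, Y=4, V=1, U=1, Z=3) weight 2/675
Group by W:
  weight(W=0) = 1/540
  weight(W=1) = 1/540
  weight(W=2) = 1/270
Total weight = 1/540 + 1/540 + 1/270 = 1/135
P(W=0 | obs) = 1/540 / 1/135 = 1/4
P(W=1 | obs) = 1/540 / 1/135 = 1/4
P(W=2 | obs) = 1/270 / 1/135 = 1/2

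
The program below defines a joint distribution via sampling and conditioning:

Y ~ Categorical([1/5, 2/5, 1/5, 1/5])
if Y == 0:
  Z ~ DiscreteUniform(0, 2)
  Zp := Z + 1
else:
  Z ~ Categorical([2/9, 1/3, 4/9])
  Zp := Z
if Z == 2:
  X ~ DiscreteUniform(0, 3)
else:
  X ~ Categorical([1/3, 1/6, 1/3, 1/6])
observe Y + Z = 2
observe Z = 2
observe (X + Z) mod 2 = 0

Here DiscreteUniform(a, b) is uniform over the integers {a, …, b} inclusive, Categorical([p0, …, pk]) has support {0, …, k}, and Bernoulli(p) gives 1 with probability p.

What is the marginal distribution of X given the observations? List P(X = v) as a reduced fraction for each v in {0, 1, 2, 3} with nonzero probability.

Enumerate traces; 2 have nonzero weight after conditioning:
  (Y=0, Z=2, X=0) weight 1/60
  (Y=0, Z=2, X=2) weight 1/60
Group by X:
  weight(X=0) = 1/60
  weight(X=2) = 1/60
Total weight = 1/60 + 1/60 = 1/30
P(X=0 | obs) = 1/60 / 1/30 = 1/2
P(X=2 | obs) = 1/60 / 1/30 = 1/2

P(X=0) = 1/2, P(X=2) = 1/2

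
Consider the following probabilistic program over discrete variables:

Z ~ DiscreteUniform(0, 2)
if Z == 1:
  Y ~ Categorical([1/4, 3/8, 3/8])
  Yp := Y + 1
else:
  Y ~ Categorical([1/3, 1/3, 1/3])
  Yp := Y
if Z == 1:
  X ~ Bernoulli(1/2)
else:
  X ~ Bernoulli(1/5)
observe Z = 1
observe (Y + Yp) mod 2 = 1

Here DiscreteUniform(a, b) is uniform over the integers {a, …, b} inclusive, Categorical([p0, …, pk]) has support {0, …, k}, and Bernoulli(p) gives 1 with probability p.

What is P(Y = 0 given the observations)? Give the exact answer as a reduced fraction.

P(Y = 0 | obs) = 1/4

Enumerate traces; 6 have nonzero weight after conditioning:
  (Z=1, Y=0, X=0) weight 1/24
  (Z=1, Y=0, X=1) weight 1/24
  (Z=1, Y=1, X=0) weight 1/16
  (Z=1, Y=1, X=1) weight 1/16
  (Z=1, Y=2, X=0) weight 1/16
  (Z=1, Y=2, X=1) weight 1/16
Group by Y:
  weight(Y=0) = 1/12
  weight(Y=1) = 1/8
  weight(Y=2) = 1/8
Total weight = 1/12 + 1/8 + 1/8 = 1/3
P(Y=0 | obs) = 1/12 / 1/3 = 1/4
P(Y=1 | obs) = 1/8 / 1/3 = 3/8
P(Y=2 | obs) = 1/8 / 1/3 = 3/8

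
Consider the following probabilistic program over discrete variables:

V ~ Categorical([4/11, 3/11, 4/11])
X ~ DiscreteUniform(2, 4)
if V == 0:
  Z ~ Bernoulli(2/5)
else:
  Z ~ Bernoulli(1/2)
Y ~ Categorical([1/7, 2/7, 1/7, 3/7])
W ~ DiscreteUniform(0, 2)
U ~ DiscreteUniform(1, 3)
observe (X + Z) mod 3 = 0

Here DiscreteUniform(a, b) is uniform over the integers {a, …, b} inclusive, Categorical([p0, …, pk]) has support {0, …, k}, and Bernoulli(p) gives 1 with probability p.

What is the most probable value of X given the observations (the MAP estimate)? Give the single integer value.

Enumerate traces; 216 have nonzero weight after conditioning:
  (V=0, X=2, Z=1, Y=0, W=0, U=1) weight 8/10395
  (V=0, X=2, Z=1, Y=0, W=0, U=2) weight 8/10395
  (V=0, X=2, Z=1, Y=0, W=0, U=3) weight 8/10395
  (V=0, X=2, Z=1, Y=0, W=1, U=1) weight 8/10395
  (V=0, X=2, Z=1, Y=0, W=1, U=2) weight 8/10395
  (V=0, X=2, Z=1, Y=0, W=1, U=3) weight 8/10395
  (V=0, X=2, Z=1, Y=0, W=2, U=1) weight 8/10395
  (V=0, X=2, Z=1, Y=0, W=2, U=2) weight 8/10395
  (V=0, X=3, Z=0, Y=0, W=0, U=1) weight 4/3465
  … 207 more
Group by X:
  weight(X=2) = 17/110
  weight(X=3) = 59/330
Total weight = 17/110 + 59/330 = 1/3
P(X=2 | obs) = 17/110 / 1/3 = 51/110
P(X=3 | obs) = 59/330 / 1/3 = 59/110
argmax = 3

argmax_v P(X = v | obs) = 3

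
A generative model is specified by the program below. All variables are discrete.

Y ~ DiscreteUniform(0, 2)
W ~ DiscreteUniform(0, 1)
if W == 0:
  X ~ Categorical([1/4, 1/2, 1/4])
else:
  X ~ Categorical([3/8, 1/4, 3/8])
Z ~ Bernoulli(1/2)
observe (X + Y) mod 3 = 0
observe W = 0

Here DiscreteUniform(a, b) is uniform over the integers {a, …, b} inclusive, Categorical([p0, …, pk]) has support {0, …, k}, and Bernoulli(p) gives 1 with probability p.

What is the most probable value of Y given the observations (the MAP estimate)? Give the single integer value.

argmax_v P(Y = v | obs) = 2

Enumerate traces; 6 have nonzero weight after conditioning:
  (Y=0, W=0, X=0, Z=0) weight 1/48
  (Y=0, W=0, X=0, Z=1) weight 1/48
  (Y=1, W=0, X=2, Z=0) weight 1/48
  (Y=1, W=0, X=2, Z=1) weight 1/48
  (Y=2, W=0, X=1, Z=0) weight 1/24
  (Y=2, W=0, X=1, Z=1) weight 1/24
Group by Y:
  weight(Y=0) = 1/24
  weight(Y=1) = 1/24
  weight(Y=2) = 1/12
Total weight = 1/24 + 1/24 + 1/12 = 1/6
P(Y=0 | obs) = 1/24 / 1/6 = 1/4
P(Y=1 | obs) = 1/24 / 1/6 = 1/4
P(Y=2 | obs) = 1/12 / 1/6 = 1/2
argmax = 2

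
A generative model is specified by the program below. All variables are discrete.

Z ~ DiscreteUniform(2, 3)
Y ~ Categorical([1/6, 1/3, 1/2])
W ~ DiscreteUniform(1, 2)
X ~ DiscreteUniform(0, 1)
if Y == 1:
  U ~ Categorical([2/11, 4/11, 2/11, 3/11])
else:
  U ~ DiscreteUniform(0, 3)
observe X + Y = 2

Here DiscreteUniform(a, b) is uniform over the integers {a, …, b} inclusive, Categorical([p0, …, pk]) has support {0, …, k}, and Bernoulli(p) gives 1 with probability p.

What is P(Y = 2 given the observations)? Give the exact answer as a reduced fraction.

Enumerate traces; 32 have nonzero weight after conditioning:
  (Z=2, Y=1, W=1, X=1, U=0) weight 1/132
  (Z=2, Y=1, W=1, X=1, U=1) weight 1/66
  (Z=2, Y=1, W=1, X=1, U=2) weight 1/132
  (Z=2, Y=1, W=1, X=1, U=3) weight 1/88
  (Z=2, Y=1, W=2, X=1, U=0) weight 1/132
  (Z=2, Y=1, W=2, X=1, U=1) weight 1/66
  (Z=2, Y=1, W=2, X=1, U=2) weight 1/132
  (Z=2, Y=1, W=2, X=1, U=3) weight 1/88
  (Z=2, Y=2, W=1, X=0, U=0) weight 1/64
  … 23 more
Group by Y:
  weight(Y=1) = 1/6
  weight(Y=2) = 1/4
Total weight = 1/6 + 1/4 = 5/12
P(Y=1 | obs) = 1/6 / 5/12 = 2/5
P(Y=2 | obs) = 1/4 / 5/12 = 3/5

P(Y = 2 | obs) = 3/5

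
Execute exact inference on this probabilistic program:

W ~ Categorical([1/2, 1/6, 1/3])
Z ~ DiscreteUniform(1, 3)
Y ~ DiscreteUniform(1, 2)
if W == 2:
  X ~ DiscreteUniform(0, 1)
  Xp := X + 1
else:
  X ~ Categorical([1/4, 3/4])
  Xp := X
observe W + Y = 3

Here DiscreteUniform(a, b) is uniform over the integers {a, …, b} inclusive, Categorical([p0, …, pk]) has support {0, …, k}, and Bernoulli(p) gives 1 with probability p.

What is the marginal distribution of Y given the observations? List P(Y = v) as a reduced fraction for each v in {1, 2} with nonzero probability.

P(Y=1) = 2/3, P(Y=2) = 1/3

Enumerate traces; 12 have nonzero weight after conditioning:
  (W=1, Z=1, Y=2, X=0) weight 1/144
  (W=1, Z=1, Y=2, X=1) weight 1/48
  (W=1, Z=2, Y=2, X=0) weight 1/144
  (W=1, Z=2, Y=2, X=1) weight 1/48
  (W=1, Z=3, Y=2, X=0) weight 1/144
  (W=1, Z=3, Y=2, X=1) weight 1/48
  (W=2, Z=1, Y=1, X=0) weight 1/36
  (W=2, Z=1, Y=1, X=1) weight 1/36
  … 4 more
Group by Y:
  weight(Y=1) = 1/6
  weight(Y=2) = 1/12
Total weight = 1/6 + 1/12 = 1/4
P(Y=1 | obs) = 1/6 / 1/4 = 2/3
P(Y=2 | obs) = 1/12 / 1/4 = 1/3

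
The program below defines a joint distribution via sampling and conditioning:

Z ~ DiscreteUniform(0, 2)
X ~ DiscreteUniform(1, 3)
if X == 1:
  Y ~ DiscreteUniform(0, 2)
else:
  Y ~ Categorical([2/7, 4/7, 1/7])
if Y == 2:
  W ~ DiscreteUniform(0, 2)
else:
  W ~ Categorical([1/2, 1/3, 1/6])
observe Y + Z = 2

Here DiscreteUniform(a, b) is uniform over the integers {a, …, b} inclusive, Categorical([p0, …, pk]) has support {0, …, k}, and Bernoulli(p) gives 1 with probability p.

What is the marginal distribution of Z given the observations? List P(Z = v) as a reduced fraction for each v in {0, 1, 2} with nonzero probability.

Enumerate traces; 27 have nonzero weight after conditioning:
  (Z=0, X=1, Y=2, W=0) weight 1/81
  (Z=0, X=1, Y=2, W=1) weight 1/81
  (Z=0, X=1, Y=2, W=2) weight 1/81
  (Z=0, X=2, Y=2, W=0) weight 1/189
  (Z=0, X=2, Y=2, W=1) weight 1/189
  (Z=0, X=2, Y=2, W=2) weight 1/189
  (Z=0, X=3, Y=2, W=0) weight 1/189
  (Z=0, X=3, Y=2, W=1) weight 1/189
  (Z=1, X=1, Y=1, W=0) weight 1/54
  (Z=2, X=1, Y=0, W=0) weight 1/54
  … 17 more
Group by Z:
  weight(Z=0) = 13/189
  weight(Z=1) = 31/189
  weight(Z=2) = 19/189
Total weight = 13/189 + 31/189 + 19/189 = 1/3
P(Z=0 | obs) = 13/189 / 1/3 = 13/63
P(Z=1 | obs) = 31/189 / 1/3 = 31/63
P(Z=2 | obs) = 19/189 / 1/3 = 19/63

P(Z=0) = 13/63, P(Z=1) = 31/63, P(Z=2) = 19/63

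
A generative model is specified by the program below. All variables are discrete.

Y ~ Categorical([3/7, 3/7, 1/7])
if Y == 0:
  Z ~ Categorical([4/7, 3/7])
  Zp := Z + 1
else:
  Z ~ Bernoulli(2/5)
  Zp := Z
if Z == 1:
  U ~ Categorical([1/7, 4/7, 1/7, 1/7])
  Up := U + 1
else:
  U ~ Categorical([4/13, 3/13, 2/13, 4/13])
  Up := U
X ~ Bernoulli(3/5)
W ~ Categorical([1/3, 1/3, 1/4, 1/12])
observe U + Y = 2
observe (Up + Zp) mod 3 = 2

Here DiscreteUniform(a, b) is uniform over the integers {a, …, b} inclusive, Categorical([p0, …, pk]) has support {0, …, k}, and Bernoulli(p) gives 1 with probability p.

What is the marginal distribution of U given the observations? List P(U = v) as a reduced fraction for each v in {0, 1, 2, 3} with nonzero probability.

Enumerate traces; 16 have nonzero weight after conditioning:
  (Y=0, Z=1, U=2, X=0, W=0) weight 6/1715
  (Y=0, Z=1, U=2, X=0, W=1) weight 6/1715
  (Y=0, Z=1, U=2, X=0, W=2) weight 9/3430
  (Y=0, Z=1, U=2, X=0, W=3) weight 3/3430
  (Y=0, Z=1, U=2, X=1, W=0) weight 9/1715
  (Y=0, Z=1, U=2, X=1, W=1) weight 9/1715
  (Y=0, Z=1, U=2, X=1, W=2) weight 27/6860
  (Y=0, Z=1, U=2, X=1, W=3) weight 9/6860
  (Y=2, Z=1, U=0, X=0, W=0) weight 4/3675
  … 7 more
Group by U:
  weight(U=0) = 2/245
  weight(U=2) = 9/343
Total weight = 2/245 + 9/343 = 59/1715
P(U=0 | obs) = 2/245 / 59/1715 = 14/59
P(U=2 | obs) = 9/343 / 59/1715 = 45/59

P(U=0) = 14/59, P(U=2) = 45/59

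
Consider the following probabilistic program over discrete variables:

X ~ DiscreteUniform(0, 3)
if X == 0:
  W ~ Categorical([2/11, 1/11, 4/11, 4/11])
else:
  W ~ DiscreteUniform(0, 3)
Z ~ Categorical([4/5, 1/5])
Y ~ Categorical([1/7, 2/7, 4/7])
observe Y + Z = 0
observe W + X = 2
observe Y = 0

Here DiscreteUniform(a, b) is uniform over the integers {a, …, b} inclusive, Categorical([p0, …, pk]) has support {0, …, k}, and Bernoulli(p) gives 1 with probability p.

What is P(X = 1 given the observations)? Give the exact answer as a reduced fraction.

P(X = 1 | obs) = 11/38

Enumerate traces; 3 have nonzero weight after conditioning:
  (X=0, W=2, Z=0, Y=0) weight 4/385
  (X=1, W=1, Z=0, Y=0) weight 1/140
  (X=2, W=0, Z=0, Y=0) weight 1/140
Group by X:
  weight(X=0) = 4/385
  weight(X=1) = 1/140
  weight(X=2) = 1/140
Total weight = 4/385 + 1/140 + 1/140 = 19/770
P(X=0 | obs) = 4/385 / 19/770 = 8/19
P(X=1 | obs) = 1/140 / 19/770 = 11/38
P(X=2 | obs) = 1/140 / 19/770 = 11/38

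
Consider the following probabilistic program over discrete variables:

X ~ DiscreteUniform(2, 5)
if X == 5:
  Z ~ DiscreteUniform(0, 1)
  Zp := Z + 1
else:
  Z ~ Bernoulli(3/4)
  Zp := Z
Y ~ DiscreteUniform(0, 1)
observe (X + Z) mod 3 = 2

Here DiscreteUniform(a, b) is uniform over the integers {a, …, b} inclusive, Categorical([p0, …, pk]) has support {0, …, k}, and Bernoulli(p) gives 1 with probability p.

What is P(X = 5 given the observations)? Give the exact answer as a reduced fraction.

Enumerate traces; 6 have nonzero weight after conditioning:
  (X=2, Z=0, Y=0) weight 1/32
  (X=2, Z=0, Y=1) weight 1/32
  (X=4, Z=1, Y=0) weight 3/32
  (X=4, Z=1, Y=1) weight 3/32
  (X=5, Z=0, Y=0) weight 1/16
  (X=5, Z=0, Y=1) weight 1/16
Group by X:
  weight(X=2) = 1/16
  weight(X=4) = 3/16
  weight(X=5) = 1/8
Total weight = 1/16 + 3/16 + 1/8 = 3/8
P(X=2 | obs) = 1/16 / 3/8 = 1/6
P(X=4 | obs) = 3/16 / 3/8 = 1/2
P(X=5 | obs) = 1/8 / 3/8 = 1/3

P(X = 5 | obs) = 1/3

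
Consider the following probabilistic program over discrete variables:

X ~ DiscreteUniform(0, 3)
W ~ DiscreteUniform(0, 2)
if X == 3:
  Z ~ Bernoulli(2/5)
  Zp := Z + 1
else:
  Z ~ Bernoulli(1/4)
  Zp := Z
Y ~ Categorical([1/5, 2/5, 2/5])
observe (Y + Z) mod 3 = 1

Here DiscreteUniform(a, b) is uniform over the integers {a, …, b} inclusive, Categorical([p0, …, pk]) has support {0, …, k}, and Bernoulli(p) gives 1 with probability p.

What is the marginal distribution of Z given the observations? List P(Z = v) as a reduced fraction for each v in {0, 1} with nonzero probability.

Enumerate traces; 24 have nonzero weight after conditioning:
  (X=0, W=0, Z=0, Y=1) weight 1/40
  (X=0, W=0, Z=1, Y=0) weight 1/240
  (X=0, W=1, Z=0, Y=1) weight 1/40
  (X=0, W=1, Z=1, Y=0) weight 1/240
  (X=0, W=2, Z=0, Y=1) weight 1/40
  (X=0, W=2, Z=1, Y=0) weight 1/240
  (X=1, W=0, Z=0, Y=1) weight 1/40
  (X=1, W=0, Z=1, Y=0) weight 1/240
  … 16 more
Group by Z:
  weight(Z=0) = 57/200
  weight(Z=1) = 23/400
Total weight = 57/200 + 23/400 = 137/400
P(Z=0 | obs) = 57/200 / 137/400 = 114/137
P(Z=1 | obs) = 23/400 / 137/400 = 23/137

P(Z=0) = 114/137, P(Z=1) = 23/137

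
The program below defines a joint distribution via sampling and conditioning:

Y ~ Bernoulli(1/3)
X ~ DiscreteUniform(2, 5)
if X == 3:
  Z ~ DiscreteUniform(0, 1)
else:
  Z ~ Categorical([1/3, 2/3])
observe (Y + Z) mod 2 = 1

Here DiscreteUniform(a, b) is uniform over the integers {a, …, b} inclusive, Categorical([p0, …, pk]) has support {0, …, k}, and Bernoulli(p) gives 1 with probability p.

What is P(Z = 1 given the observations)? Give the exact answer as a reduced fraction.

Enumerate traces; 8 have nonzero weight after conditioning:
  (Y=0, X=2, Z=1) weight 1/9
  (Y=0, X=3, Z=1) weight 1/12
  (Y=0, X=4, Z=1) weight 1/9
  (Y=0, X=5, Z=1) weight 1/9
  (Y=1, X=2, Z=0) weight 1/36
  (Y=1, X=3, Z=0) weight 1/24
  (Y=1, X=4, Z=0) weight 1/36
  (Y=1, X=5, Z=0) weight 1/36
Group by Z:
  weight(Z=0) = 1/8
  weight(Z=1) = 5/12
Total weight = 1/8 + 5/12 = 13/24
P(Z=0 | obs) = 1/8 / 13/24 = 3/13
P(Z=1 | obs) = 5/12 / 13/24 = 10/13

P(Z = 1 | obs) = 10/13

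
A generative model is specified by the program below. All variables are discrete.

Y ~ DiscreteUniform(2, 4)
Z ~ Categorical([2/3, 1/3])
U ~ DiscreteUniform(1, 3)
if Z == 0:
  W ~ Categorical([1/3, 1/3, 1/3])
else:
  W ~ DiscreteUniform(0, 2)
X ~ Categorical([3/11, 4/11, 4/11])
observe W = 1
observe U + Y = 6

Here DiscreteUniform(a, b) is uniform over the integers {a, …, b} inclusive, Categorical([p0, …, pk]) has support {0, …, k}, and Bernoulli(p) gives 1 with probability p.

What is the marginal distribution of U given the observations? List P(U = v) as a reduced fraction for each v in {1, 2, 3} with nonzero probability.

Enumerate traces; 12 have nonzero weight after conditioning:
  (Y=3, Z=0, U=3, W=1, X=0) weight 2/297
  (Y=3, Z=0, U=3, W=1, X=1) weight 8/891
  (Y=3, Z=0, U=3, W=1, X=2) weight 8/891
  (Y=3, Z=1, U=3, W=1, X=0) weight 1/297
  (Y=3, Z=1, U=3, W=1, X=1) weight 4/891
  (Y=3, Z=1, U=3, W=1, X=2) weight 4/891
  (Y=4, Z=0, U=2, W=1, X=0) weight 2/297
  (Y=4, Z=0, U=2, W=1, X=1) weight 8/891
  … 4 more
Group by U:
  weight(U=2) = 1/27
  weight(U=3) = 1/27
Total weight = 1/27 + 1/27 = 2/27
P(U=2 | obs) = 1/27 / 2/27 = 1/2
P(U=3 | obs) = 1/27 / 2/27 = 1/2

P(U=2) = 1/2, P(U=3) = 1/2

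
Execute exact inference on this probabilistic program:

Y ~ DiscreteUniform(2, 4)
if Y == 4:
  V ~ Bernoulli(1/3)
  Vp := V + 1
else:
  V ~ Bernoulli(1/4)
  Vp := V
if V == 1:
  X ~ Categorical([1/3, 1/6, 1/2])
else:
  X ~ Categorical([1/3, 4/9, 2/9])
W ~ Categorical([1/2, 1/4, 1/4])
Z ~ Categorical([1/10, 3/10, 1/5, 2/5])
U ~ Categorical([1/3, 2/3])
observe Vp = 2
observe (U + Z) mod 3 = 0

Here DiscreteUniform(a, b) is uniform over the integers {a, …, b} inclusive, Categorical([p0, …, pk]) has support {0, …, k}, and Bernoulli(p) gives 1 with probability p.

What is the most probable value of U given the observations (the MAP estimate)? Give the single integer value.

argmax_v P(U = v | obs) = 0

Enumerate traces; 27 have nonzero weight after conditioning:
  (Y=4, V=1, X=0, W=0, Z=0, U=0) weight 1/1620
  (Y=4, V=1, X=0, W=0, Z=2, U=1) weight 1/405
  (Y=4, V=1, X=0, W=0, Z=3, U=0) weight 1/405
  (Y=4, V=1, X=0, W=1, Z=0, U=0) weight 1/3240
  (Y=4, V=1, X=0, W=1, Z=2, U=1) weight 1/810
  (Y=4, V=1, X=0, W=1, Z=3, U=0) weight 1/810
  (Y=4, V=1, X=0, W=2, Z=0, U=0) weight 1/3240
  (Y=4, V=1, X=0, W=2, Z=2, U=1) weight 1/810
  … 19 more
Group by U:
  weight(U=0) = 1/54
  weight(U=1) = 2/135
Total weight = 1/54 + 2/135 = 1/30
P(U=0 | obs) = 1/54 / 1/30 = 5/9
P(U=1 | obs) = 2/135 / 1/30 = 4/9
argmax = 0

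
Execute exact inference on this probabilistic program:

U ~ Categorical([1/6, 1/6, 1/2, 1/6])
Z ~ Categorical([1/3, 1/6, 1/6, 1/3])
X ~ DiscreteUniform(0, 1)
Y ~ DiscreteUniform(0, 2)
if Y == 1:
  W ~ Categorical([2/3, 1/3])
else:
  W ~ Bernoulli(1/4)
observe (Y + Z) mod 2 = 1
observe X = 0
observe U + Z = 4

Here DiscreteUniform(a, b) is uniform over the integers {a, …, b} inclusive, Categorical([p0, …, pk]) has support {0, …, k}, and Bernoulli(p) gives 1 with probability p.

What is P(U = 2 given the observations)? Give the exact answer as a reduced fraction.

P(U = 2 | obs) = 1/3

Enumerate traces; 10 have nonzero weight after conditioning:
  (U=1, Z=3, X=0, Y=0, W=0) weight 1/144
  (U=1, Z=3, X=0, Y=0, W=1) weight 1/432
  (U=1, Z=3, X=0, Y=2, W=0) weight 1/144
  (U=1, Z=3, X=0, Y=2, W=1) weight 1/432
  (U=2, Z=2, X=0, Y=1, W=0) weight 1/108
  (U=2, Z=2, X=0, Y=1, W=1) weight 1/216
  (U=3, Z=1, X=0, Y=0, W=0) weight 1/288
  (U=3, Z=1, X=0, Y=0, W=1) weight 1/864
  … 2 more
Group by U:
  weight(U=1) = 1/54
  weight(U=2) = 1/72
  weight(U=3) = 1/108
Total weight = 1/54 + 1/72 + 1/108 = 1/24
P(U=1 | obs) = 1/54 / 1/24 = 4/9
P(U=2 | obs) = 1/72 / 1/24 = 1/3
P(U=3 | obs) = 1/108 / 1/24 = 2/9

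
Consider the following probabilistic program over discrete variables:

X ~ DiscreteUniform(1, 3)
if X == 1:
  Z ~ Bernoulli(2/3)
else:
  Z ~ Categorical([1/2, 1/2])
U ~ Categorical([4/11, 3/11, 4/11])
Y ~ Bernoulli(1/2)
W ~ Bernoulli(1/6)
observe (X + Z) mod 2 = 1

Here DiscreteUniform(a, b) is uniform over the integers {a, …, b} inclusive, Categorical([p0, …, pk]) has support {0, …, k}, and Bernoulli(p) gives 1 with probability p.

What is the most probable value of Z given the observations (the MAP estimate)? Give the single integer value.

argmax_v P(Z = v | obs) = 0

Enumerate traces; 36 have nonzero weight after conditioning:
  (X=1, Z=0, U=0, Y=0, W=0) weight 5/297
  (X=1, Z=0, U=0, Y=0, W=1) weight 1/297
  (X=1, Z=0, U=0, Y=1, W=0) weight 5/297
  (X=1, Z=0, U=0, Y=1, W=1) weight 1/297
  (X=1, Z=0, U=1, Y=0, W=0) weight 5/396
  (X=1, Z=0, U=1, Y=0, W=1) weight 1/396
  (X=1, Z=0, U=1, Y=1, W=0) weight 5/396
  (X=1, Z=0, U=1, Y=1, W=1) weight 1/396
  (X=2, Z=1, U=0, Y=0, W=0) weight 5/198
  … 27 more
Group by Z:
  weight(Z=0) = 5/18
  weight(Z=1) = 1/6
Total weight = 5/18 + 1/6 = 4/9
P(Z=0 | obs) = 5/18 / 4/9 = 5/8
P(Z=1 | obs) = 1/6 / 4/9 = 3/8
argmax = 0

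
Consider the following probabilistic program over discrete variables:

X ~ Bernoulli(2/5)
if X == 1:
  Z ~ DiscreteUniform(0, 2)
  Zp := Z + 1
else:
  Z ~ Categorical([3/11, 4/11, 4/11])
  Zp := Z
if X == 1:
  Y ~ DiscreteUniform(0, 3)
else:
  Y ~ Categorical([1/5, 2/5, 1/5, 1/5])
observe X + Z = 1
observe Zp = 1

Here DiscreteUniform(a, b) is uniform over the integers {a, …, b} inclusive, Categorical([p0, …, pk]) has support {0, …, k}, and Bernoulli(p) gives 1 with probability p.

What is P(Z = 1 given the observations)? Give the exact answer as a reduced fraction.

P(Z = 1 | obs) = 18/29

Enumerate traces; 8 have nonzero weight after conditioning:
  (X=0, Z=1, Y=0) weight 12/275
  (X=0, Z=1, Y=1) weight 24/275
  (X=0, Z=1, Y=2) weight 12/275
  (X=0, Z=1, Y=3) weight 12/275
  (X=1, Z=0, Y=0) weight 1/30
  (X=1, Z=0, Y=1) weight 1/30
  (X=1, Z=0, Y=2) weight 1/30
  (X=1, Z=0, Y=3) weight 1/30
Group by Z:
  weight(Z=0) = 2/15
  weight(Z=1) = 12/55
Total weight = 2/15 + 12/55 = 58/165
P(Z=0 | obs) = 2/15 / 58/165 = 11/29
P(Z=1 | obs) = 12/55 / 58/165 = 18/29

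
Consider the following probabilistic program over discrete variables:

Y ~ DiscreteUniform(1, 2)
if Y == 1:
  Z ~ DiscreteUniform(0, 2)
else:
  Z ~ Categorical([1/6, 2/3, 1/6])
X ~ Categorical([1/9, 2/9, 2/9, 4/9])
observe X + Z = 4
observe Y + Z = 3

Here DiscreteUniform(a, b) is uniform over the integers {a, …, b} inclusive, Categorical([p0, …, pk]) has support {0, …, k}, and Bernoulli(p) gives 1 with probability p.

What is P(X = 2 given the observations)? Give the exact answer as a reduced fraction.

P(X = 2 | obs) = 1/5

Enumerate traces; 2 have nonzero weight after conditioning:
  (Y=1, Z=2, X=2) weight 1/27
  (Y=2, Z=1, X=3) weight 4/27
Group by X:
  weight(X=2) = 1/27
  weight(X=3) = 4/27
Total weight = 1/27 + 4/27 = 5/27
P(X=2 | obs) = 1/27 / 5/27 = 1/5
P(X=3 | obs) = 4/27 / 5/27 = 4/5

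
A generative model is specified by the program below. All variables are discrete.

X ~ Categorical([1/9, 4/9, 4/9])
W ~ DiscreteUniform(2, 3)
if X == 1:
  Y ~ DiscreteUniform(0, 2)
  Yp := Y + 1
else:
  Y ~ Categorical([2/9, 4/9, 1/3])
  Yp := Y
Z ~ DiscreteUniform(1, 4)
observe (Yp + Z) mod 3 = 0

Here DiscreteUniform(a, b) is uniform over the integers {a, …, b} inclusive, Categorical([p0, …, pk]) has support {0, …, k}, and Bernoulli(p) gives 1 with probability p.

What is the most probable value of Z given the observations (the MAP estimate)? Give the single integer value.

argmax_v P(Z = v | obs) = 2

Enumerate traces; 24 have nonzero weight after conditioning:
  (X=0, W=2, Y=0, Z=3) weight 1/324
  (X=0, W=2, Y=1, Z=2) weight 1/162
  (X=0, W=2, Y=2, Z=1) weight 1/216
  (X=0, W=2, Y=2, Z=4) weight 1/216
  (X=0, W=3, Y=0, Z=3) weight 1/324
  (X=0, W=3, Y=1, Z=2) weight 1/162
  (X=0, W=3, Y=2, Z=1) weight 1/216
  (X=0, W=3, Y=2, Z=4) weight 1/216
  … 16 more
Group by Z:
  weight(Z=1) = 1/12
  weight(Z=2) = 8/81
  weight(Z=3) = 11/162
  weight(Z=4) = 1/12
Total weight = 1/12 + 8/81 + 11/162 + 1/12 = 1/3
P(Z=1 | obs) = 1/12 / 1/3 = 1/4
P(Z=2 | obs) = 8/81 / 1/3 = 8/27
P(Z=3 | obs) = 11/162 / 1/3 = 11/54
P(Z=4 | obs) = 1/12 / 1/3 = 1/4
argmax = 2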